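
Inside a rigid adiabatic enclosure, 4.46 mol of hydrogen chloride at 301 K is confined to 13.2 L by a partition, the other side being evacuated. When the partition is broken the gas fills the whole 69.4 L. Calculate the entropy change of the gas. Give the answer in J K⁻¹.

ΔS_gas = 61.5 J/K

No heat is exchanged and no work is done, so the ideal-gas temperature stays constant.
Entropy is a state function; using a reversible isothermal path, ΔS_gas = nR ln(V₂/V₁) = 4.46 × 8.314 × ln(69.4/13.2) = 61.5 J/K.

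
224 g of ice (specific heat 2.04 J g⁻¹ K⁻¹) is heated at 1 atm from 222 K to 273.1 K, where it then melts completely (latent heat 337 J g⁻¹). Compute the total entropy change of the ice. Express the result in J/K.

ΔS = 371 J/K

Warming step: ΔS₁ = m c ln(T_tr/T_i) = 224 × 2.04 × ln(273.1/222) = 94.66 J/K.
Phase change: ΔS₂ = +mL/T_tr = 224 × 337 / 273.1 = 276.4 J/K.
ΔS_total = (94.66) + (276.4) = 371 J/K.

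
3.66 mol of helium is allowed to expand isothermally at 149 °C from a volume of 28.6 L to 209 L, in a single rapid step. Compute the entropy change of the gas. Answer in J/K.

Entropy is a state function, so ΔS_gas depends only on the end states.
For an isothermal ideal gas ΔS_gas = nR ln(V₂/V₁) = 3.66 × 8.314 × ln(209/28.6) = 60.5 J/K.

ΔS_gas = 60.5 J/K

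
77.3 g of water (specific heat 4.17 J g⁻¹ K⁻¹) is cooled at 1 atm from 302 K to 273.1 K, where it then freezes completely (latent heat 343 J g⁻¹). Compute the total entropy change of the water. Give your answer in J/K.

ΔS = -130 J/K

Cooling step: ΔS₁ = m c ln(T_tr/T_i) = 77.3 × 4.17 × ln(273.1/302) = -32.42 J/K.
Phase change: ΔS₂ = −mL/T_tr = −77.3 × 343 / 273.1 = -97.08 J/K.
ΔS_total = (-32.42) + (-97.08) = -130 J/K.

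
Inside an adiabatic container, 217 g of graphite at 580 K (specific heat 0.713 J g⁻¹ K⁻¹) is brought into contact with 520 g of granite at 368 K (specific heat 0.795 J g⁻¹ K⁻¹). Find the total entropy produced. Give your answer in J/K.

ΔS_total = 12.4 J/K

Energy balance: T_f = (m₁c₁T₁ + m₂c₂T₂)/(m₁c₁ + m₂c₂) = 425.74 K.
ΔS₁ = m₁c₁ ln(T_f/T₁) = 154.721 × ln(425.74/580) = -47.84 J/K.
ΔS₂ = m₂c₂ ln(T_f/T₂) = 413.4 × ln(425.74/368) = 60.25 J/K.
ΔS_total = -47.84 + 60.25 = 12.4 J/K.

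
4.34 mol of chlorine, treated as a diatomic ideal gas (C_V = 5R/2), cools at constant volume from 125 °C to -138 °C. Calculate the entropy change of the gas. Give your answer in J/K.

In kelvin: T₁ = 398.15 K, T₂ = 135.15 K. At constant volume, ΔS = nC_V ln(T₂/T₁) with C_V = 5R/2 = 20.79 J mol⁻¹ K⁻¹.
ΔS = 4.34 × 20.79 × ln(135.15/398.15) = -97.5 J/K.

ΔS = -97.5 J/K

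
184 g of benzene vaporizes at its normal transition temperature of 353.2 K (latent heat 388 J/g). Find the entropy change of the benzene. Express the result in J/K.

Heat absorbed by the substance: Q = mL = 184 × 388 = 71392 J.
At constant T, ΔS = Q_rev/T = 71392 / 353.2 = 202 J/K.

ΔS = 202 J/K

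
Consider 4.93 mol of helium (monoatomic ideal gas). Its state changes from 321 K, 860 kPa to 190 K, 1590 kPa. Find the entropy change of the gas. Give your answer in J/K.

ΔS = nC_p ln(T₂/T₁) − nR ln(P₂/P₁), with C_p = 5R/2 = 20.79 J mol⁻¹ K⁻¹ for a monoatomic ideal gas.
ΔS = 4.93 × [20.79 × ln(190/321) − 8.314 × ln(1590/860)] = -78.9 J/K.

ΔS = -78.9 J/K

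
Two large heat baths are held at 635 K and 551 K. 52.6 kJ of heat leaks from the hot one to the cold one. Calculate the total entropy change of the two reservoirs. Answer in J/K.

ΔS_total = 12.6 J/K

ΔS_hot = −Q/T_H = −52600/635 = -82.83 J/K and ΔS_cold = +Q/T_C = 52600/551 = 95.46 J/K.
ΔS_total = -82.83 + 95.46 = 12.6 J/K, positive as the second law requires.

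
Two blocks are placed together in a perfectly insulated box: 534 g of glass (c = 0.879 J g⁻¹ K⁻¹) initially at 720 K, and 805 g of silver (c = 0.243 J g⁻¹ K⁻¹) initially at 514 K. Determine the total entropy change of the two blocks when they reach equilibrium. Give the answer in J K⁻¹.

ΔS_total = 7.46 J/K

Energy balance: T_f = (m₁c₁T₁ + m₂c₂T₂)/(m₁c₁ + m₂c₂) = 659.4 K.
ΔS₁ = m₁c₁ ln(T_f/T₁) = 469.386 × ln(659.4/720) = -41.27 J/K.
ΔS₂ = m₂c₂ ln(T_f/T₂) = 195.615 × ln(659.4/514) = 48.73 J/K.
ΔS_total = -41.27 + 48.73 = 7.46 J/K.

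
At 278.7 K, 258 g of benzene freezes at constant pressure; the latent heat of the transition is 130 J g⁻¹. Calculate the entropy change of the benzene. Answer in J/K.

Heat released by the substance: Q = −mL = −258 × 130 = −33540 J.
At constant T, ΔS = Q_rev/T = −33540 / 278.7 = -120 J/K.

ΔS = -120 J/K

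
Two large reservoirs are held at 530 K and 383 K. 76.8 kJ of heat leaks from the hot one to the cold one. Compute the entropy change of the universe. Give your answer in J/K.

ΔS_total = 55.6 J/K

ΔS_hot = −Q/T_H = −76800/530 = -144.9 J/K and ΔS_cold = +Q/T_C = 76800/383 = 200.5 J/K.
ΔS_total = -144.9 + 200.5 = 55.6 J/K, positive as the second law requires.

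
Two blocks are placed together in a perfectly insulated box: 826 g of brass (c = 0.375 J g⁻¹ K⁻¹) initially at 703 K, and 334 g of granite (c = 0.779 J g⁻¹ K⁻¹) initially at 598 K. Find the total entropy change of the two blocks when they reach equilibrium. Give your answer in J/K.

ΔS_total = 1.84 J/K

Energy balance: T_f = (m₁c₁T₁ + m₂c₂T₂)/(m₁c₁ + m₂c₂) = 655.07 K.
ΔS₁ = m₁c₁ ln(T_f/T₁) = 309.75 × ln(655.07/703) = -21.875 J/K.
ΔS₂ = m₂c₂ ln(T_f/T₂) = 260.186 × ln(655.07/598) = 23.715 J/K.
ΔS_total = -21.875 + 23.715 = 1.84 J/K.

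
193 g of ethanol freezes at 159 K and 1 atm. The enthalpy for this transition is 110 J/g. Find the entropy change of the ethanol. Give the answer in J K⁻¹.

Heat released by the substance: Q = −mL = −193 × 110 = −21230 J.
At constant T, ΔS = Q_rev/T = −21230 / 159 = -134 J/K.

ΔS = -134 J/K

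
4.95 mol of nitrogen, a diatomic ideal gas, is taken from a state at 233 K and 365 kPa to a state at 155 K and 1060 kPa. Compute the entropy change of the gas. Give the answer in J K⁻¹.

ΔS = nC_p ln(T₂/T₁) − nR ln(P₂/P₁), with C_p = 7R/2 = 29.1 J mol⁻¹ K⁻¹ for a diatomic ideal gas.
ΔS = 4.95 × [29.1 × ln(155/233) − 8.314 × ln(1060/365)] = -103 J/K.

ΔS = -103 J/K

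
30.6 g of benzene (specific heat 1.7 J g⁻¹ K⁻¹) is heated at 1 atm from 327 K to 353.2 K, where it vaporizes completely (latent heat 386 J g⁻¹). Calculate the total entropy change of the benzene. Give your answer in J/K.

Warming step: ΔS₁ = m c ln(T_tr/T_i) = 30.6 × 1.7 × ln(353.2/327) = 4.0094 J/K.
Phase change: ΔS₂ = +mL/T_tr = 30.6 × 386 / 353.2 = 33.442 J/K.
ΔS_total = (4.0094) + (33.442) = 37.5 J/K.

ΔS = 37.5 J/K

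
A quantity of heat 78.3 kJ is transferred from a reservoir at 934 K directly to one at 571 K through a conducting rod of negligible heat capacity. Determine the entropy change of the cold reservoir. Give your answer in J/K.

ΔS_cold = 137 J/K

The cold reservoir gains heat Q, so ΔS_cold = +Q/T_C = 78300/571 = 137 J/K.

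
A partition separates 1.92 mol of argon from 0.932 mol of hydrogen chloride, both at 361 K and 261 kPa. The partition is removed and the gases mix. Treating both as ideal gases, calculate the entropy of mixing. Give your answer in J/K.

ΔS_mix = 15 J/K

Mole fractions: x_A = 1.92/2.85 = 0.673, x_B = 0.327.
ΔS_mix = −R(n_A ln x_A + n_B ln x_B) = −8.314 × (1.92 ln 0.673 + 0.932 ln 0.327) = 15 J/K.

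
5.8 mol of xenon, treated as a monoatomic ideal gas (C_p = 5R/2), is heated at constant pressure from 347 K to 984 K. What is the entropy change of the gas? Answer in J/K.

ΔS = 126 J/K

At constant pressure, ΔS = nC_p ln(T₂/T₁) with C_p = 5R/2 = 20.79 J mol⁻¹ K⁻¹.
ΔS = 5.8 × 20.79 × ln(984/347) = 126 J/K.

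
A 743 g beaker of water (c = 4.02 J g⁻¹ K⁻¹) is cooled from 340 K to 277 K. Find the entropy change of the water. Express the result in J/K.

ΔS = -612 J/K

ΔS = ∫dQ_rev/T = m c ln(T₂/T₁) = 743 × 4.02 × ln(277/340) = -612 J/K.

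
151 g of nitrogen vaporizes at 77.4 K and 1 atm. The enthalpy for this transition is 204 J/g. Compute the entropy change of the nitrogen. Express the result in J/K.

ΔS = 398 J/K

Heat absorbed by the substance: Q = mL = 151 × 204 = 30804 J.
At constant T, ΔS = Q_rev/T = 30804 / 77.4 = 398 J/K.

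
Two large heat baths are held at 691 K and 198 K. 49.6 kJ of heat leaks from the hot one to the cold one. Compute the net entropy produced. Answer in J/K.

ΔS_hot = −Q/T_H = −49600/691 = -71.78 J/K and ΔS_cold = +Q/T_C = 49600/198 = 250.5 J/K.
ΔS_total = -71.78 + 250.5 = 179 J/K, positive as the second law requires.

ΔS_total = 179 J/K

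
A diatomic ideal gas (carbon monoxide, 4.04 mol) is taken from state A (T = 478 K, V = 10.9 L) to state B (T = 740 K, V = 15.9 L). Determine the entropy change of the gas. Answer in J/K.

ΔS = 49.4 J/K

Entropy is a state function: ΔS = nC_V ln(T₂/T₁) + nR ln(V₂/V₁), with C_V = 5R/2 = 20.79 J mol⁻¹ K⁻¹ for a diatomic ideal gas.
ΔS = 4.04 × [20.79 × ln(740/478) + 8.314 × ln(15.9/10.9)] = 49.4 J/K.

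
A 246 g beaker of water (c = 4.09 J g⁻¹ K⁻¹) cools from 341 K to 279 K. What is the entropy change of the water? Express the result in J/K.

ΔS = -202 J/K

ΔS = ∫dQ_rev/T = m c ln(T₂/T₁) = 246 × 4.09 × ln(279/341) = -202 J/K.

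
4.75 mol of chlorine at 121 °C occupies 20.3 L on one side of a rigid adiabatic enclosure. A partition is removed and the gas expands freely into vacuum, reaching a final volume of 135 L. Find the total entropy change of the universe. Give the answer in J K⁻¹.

No heat is exchanged and no work is done, so the ideal-gas temperature stays constant.
Entropy is a state function; using a reversible isothermal path, ΔS_gas = nR ln(V₂/V₁) = 4.75 × 8.314 × ln(135/20.3) = 74.8 J/K.
The insulated surroundings exchange no heat, so ΔS_surr = 0 and ΔS_universe = ΔS_gas.

ΔS_universe = 74.8 J/K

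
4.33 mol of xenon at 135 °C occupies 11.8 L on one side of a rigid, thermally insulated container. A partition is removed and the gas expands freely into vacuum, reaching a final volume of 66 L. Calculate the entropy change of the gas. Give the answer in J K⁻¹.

For an ideal gas in free expansion Q = 0 and W = 0, so T is unchanged.
Entropy is a state function; using a reversible isothermal path, ΔS_gas = nR ln(V₂/V₁) = 4.33 × 8.314 × ln(66/11.8) = 62 J/K.

ΔS_gas = 62 J/K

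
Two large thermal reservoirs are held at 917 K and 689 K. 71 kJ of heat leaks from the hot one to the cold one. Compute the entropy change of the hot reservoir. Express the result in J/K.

The hot reservoir loses heat Q, so ΔS_hot = −Q/T_H = −71000/917 = -77.4 J/K.

ΔS_hot = -77.4 J/K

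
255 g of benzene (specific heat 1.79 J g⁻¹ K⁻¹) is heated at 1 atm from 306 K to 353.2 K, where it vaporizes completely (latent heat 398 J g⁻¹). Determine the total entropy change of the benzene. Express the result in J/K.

Warming step: ΔS₁ = m c ln(T_tr/T_i) = 255 × 1.79 × ln(353.2/306) = 65.48 J/K.
Phase change: ΔS₂ = +mL/T_tr = 255 × 398 / 353.2 = 287.3 J/K.
ΔS_total = (65.48) + (287.3) = 353 J/K.

ΔS = 353 J/K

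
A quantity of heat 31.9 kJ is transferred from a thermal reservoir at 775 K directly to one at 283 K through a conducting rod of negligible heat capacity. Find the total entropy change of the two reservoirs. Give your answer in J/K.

ΔS_hot = −Q/T_H = −31900/775 = -41.161 J/K and ΔS_cold = +Q/T_C = 31900/283 = 112.72 J/K.
ΔS_total = -41.161 + 112.72 = 71.6 J/K, positive as the second law requires.

ΔS_total = 71.6 J/K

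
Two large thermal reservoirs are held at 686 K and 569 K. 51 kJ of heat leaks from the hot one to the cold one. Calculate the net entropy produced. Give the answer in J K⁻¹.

ΔS_hot = −Q/T_H = −51000/686 = -74.34 J/K and ΔS_cold = +Q/T_C = 51000/569 = 89.63 J/K.
ΔS_total = -74.34 + 89.63 = 15.3 J/K, positive as the second law requires.

ΔS_total = 15.3 J/K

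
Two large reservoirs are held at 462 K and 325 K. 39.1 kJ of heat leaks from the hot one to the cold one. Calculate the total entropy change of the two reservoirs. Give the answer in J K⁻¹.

ΔS_total = 35.7 J/K

ΔS_hot = −Q/T_H = −39100/462 = -84.63 J/K and ΔS_cold = +Q/T_C = 39100/325 = 120.3 J/K.
ΔS_total = -84.63 + 120.3 = 35.7 J/K, positive as the second law requires.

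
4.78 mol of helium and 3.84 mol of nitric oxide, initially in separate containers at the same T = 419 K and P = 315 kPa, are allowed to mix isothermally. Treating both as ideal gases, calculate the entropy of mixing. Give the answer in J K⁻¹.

ΔS_mix = 49.2 J/K

Mole fractions: x_A = 4.78/8.62 = 0.555, x_B = 0.445.
ΔS_mix = −R(n_A ln x_A + n_B ln x_B) = −8.314 × (4.78 ln 0.555 + 3.84 ln 0.445) = 49.2 J/K.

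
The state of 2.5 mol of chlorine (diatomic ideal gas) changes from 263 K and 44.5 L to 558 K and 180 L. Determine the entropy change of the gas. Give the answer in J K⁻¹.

ΔS = 68.1 J/K

Entropy is a state function: ΔS = nC_V ln(T₂/T₁) + nR ln(V₂/V₁), with C_V = 5R/2 = 20.79 J mol⁻¹ K⁻¹ for a diatomic ideal gas.
ΔS = 2.5 × [20.79 × ln(558/263) + 8.314 × ln(180/44.5)] = 68.1 J/K.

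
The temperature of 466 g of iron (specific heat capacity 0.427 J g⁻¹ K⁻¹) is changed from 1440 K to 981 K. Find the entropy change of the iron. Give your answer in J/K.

ΔS = ∫dQ_rev/T = m c ln(T₂/T₁) = 466 × 0.427 × ln(981/1440) = -76.4 J/K.

ΔS = -76.4 J/K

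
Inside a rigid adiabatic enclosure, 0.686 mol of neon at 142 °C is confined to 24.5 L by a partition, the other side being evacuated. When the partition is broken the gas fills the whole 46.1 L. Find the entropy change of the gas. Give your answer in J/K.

No heat is exchanged and no work is done, so the ideal-gas temperature stays constant.
Entropy is a state function; using a reversible isothermal path, ΔS_gas = nR ln(V₂/V₁) = 0.686 × 8.314 × ln(46.1/24.5) = 3.61 J/K.

ΔS_gas = 3.61 J/K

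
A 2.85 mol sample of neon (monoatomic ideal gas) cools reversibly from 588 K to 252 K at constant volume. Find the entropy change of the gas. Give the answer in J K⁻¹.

ΔS = -30.1 J/K

At constant volume, ΔS = nC_V ln(T₂/T₁) with C_V = 3R/2 = 12.47 J mol⁻¹ K⁻¹.
ΔS = 2.85 × 12.47 × ln(252/588) = -30.1 J/K.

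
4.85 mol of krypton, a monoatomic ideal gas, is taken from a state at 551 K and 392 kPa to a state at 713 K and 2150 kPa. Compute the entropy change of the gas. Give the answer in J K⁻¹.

ΔS = nC_p ln(T₂/T₁) − nR ln(P₂/P₁), with C_p = 5R/2 = 20.79 J mol⁻¹ K⁻¹ for a monoatomic ideal gas.
ΔS = 4.85 × [20.79 × ln(713/551) − 8.314 × ln(2150/392)] = -42.6 J/K.

ΔS = -42.6 J/K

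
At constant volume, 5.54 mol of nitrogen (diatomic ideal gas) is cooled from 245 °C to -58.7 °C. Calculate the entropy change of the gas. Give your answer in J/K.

In kelvin: T₁ = 518.15 K, T₂ = 214.45 K. At constant volume, ΔS = nC_V ln(T₂/T₁) with C_V = 5R/2 = 20.79 J mol⁻¹ K⁻¹.
ΔS = 5.54 × 20.79 × ln(214.45/518.15) = -102 J/K.

ΔS = -102 J/K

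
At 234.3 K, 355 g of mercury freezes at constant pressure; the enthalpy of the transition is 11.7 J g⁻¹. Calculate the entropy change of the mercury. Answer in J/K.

ΔS = -17.7 J/K

Heat released by the substance: Q = −mL = −355 × 11.7 = −4153.5 J.
At constant T, ΔS = Q_rev/T = −4153.5 / 234.3 = -17.7 J/K.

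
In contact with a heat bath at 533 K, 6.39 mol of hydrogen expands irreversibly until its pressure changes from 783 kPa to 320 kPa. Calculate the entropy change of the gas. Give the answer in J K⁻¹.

ΔS_gas = 47.5 J/K

Entropy is a state function, so ΔS_gas depends only on the end states.
For an isothermal ideal gas ΔS_gas = nR ln(P₁/P₂) = 6.39 × 8.314 × ln(783/320) = 47.5 J/K.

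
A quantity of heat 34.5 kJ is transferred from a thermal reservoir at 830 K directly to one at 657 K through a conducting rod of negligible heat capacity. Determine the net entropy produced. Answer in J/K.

ΔS_total = 10.9 J/K

ΔS_hot = −Q/T_H = −34500/830 = -41.57 J/K and ΔS_cold = +Q/T_C = 34500/657 = 52.51 J/K.
ΔS_total = -41.57 + 52.51 = 10.9 J/K, positive as the second law requires.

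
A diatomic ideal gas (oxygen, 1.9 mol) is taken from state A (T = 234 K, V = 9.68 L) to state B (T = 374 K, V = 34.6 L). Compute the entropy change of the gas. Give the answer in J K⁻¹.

Entropy is a state function: ΔS = nC_V ln(T₂/T₁) + nR ln(V₂/V₁), with C_V = 5R/2 = 20.79 J mol⁻¹ K⁻¹ for a diatomic ideal gas.
ΔS = 1.9 × [20.79 × ln(374/234) + 8.314 × ln(34.6/9.68)] = 38.6 J/K.

ΔS = 38.6 J/K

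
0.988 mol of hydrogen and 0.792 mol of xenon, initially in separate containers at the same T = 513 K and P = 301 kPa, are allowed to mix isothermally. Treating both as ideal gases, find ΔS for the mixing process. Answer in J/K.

Mole fractions: x_A = 0.988/1.78 = 0.555, x_B = 0.445.
ΔS_mix = −R(n_A ln x_A + n_B ln x_B) = −8.314 × (0.988 ln 0.555 + 0.792 ln 0.445) = 10.2 J/K.

ΔS_mix = 10.2 J/K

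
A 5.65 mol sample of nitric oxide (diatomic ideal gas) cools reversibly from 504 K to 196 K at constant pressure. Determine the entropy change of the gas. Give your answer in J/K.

ΔS = -155 J/K

At constant pressure, ΔS = nC_p ln(T₂/T₁) with C_p = 7R/2 = 29.1 J mol⁻¹ K⁻¹.
ΔS = 5.65 × 29.1 × ln(196/504) = -155 J/K.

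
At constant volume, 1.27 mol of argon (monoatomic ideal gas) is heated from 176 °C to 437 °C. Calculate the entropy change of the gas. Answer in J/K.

In kelvin: T₁ = 449.15 K, T₂ = 710.15 K. At constant volume, ΔS = nC_V ln(T₂/T₁) with C_V = 3R/2 = 12.47 J mol⁻¹ K⁻¹.
ΔS = 1.27 × 12.47 × ln(710.15/449.15) = 7.26 J/K.

ΔS = 7.26 J/K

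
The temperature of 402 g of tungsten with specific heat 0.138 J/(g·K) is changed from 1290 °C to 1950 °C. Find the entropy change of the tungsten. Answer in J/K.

ΔS = 19.5 J/K

In kelvin: T₁ = 1563.15 K, T₂ = 2223.15 K. ΔS = ∫dQ_rev/T = m c ln(T₂/T₁) = 402 × 0.138 × ln(2223.15/1563.15) = 19.5 J/K.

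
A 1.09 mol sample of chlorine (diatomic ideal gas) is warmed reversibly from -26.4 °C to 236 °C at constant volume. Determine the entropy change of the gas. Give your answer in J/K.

In kelvin: T₁ = 246.75 K, T₂ = 509.15 K. At constant volume, ΔS = nC_V ln(T₂/T₁) with C_V = 5R/2 = 20.79 J mol⁻¹ K⁻¹.
ΔS = 1.09 × 20.79 × ln(509.15/246.75) = 16.4 J/K.

ΔS = 16.4 J/K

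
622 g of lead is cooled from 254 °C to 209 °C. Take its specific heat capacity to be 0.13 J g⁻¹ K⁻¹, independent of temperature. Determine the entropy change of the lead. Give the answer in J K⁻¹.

ΔS = -7.22 J/K

In kelvin: T₁ = 527.15 K, T₂ = 482.15 K. ΔS = ∫dQ_rev/T = m c ln(T₂/T₁) = 622 × 0.13 × ln(482.15/527.15) = -7.22 J/K.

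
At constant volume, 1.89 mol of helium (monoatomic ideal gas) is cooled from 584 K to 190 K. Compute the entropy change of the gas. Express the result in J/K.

ΔS = -26.5 J/K

At constant volume, ΔS = nC_V ln(T₂/T₁) with C_V = 3R/2 = 12.47 J mol⁻¹ K⁻¹.
ΔS = 1.89 × 12.47 × ln(190/584) = -26.5 J/K.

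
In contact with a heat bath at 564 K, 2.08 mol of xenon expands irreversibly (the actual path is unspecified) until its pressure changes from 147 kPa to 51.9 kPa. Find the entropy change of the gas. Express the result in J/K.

ΔS_gas = 18 J/K

Entropy is a state function, so ΔS_gas depends only on the end states.
For an isothermal ideal gas ΔS_gas = nR ln(P₁/P₂) = 2.08 × 8.314 × ln(147/51.9) = 18 J/K.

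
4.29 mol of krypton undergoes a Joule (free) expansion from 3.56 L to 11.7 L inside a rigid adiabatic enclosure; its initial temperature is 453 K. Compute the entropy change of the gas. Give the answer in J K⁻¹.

No heat is exchanged and no work is done, so the ideal-gas temperature stays constant.
Entropy is a state function; using a reversible isothermal path, ΔS_gas = nR ln(V₂/V₁) = 4.29 × 8.314 × ln(11.7/3.56) = 42.4 J/K.

ΔS_gas = 42.4 J/K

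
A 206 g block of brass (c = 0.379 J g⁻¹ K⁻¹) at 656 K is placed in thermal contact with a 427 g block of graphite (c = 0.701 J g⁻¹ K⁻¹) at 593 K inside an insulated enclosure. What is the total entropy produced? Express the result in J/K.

ΔS_total = 0.322 J/K

Energy balance: T_f = (m₁c₁T₁ + m₂c₂T₂)/(m₁c₁ + m₂c₂) = 606.03 K.
ΔS₁ = m₁c₁ ln(T_f/T₁) = 78.074 × ln(606.03/656) = -6.1855 J/K.
ΔS₂ = m₂c₂ ln(T_f/T₂) = 299.327 × ln(606.03/593) = 6.5074 J/K.
ΔS_total = -6.1855 + 6.5074 = 0.322 J/K.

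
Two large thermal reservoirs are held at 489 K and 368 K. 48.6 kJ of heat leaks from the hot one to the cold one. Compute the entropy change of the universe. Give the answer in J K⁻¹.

ΔS_total = 32.7 J/K

ΔS_hot = −Q/T_H = −48600/489 = -99.39 J/K and ΔS_cold = +Q/T_C = 48600/368 = 132.1 J/K.
ΔS_total = -99.39 + 132.1 = 32.7 J/K, positive as the second law requires.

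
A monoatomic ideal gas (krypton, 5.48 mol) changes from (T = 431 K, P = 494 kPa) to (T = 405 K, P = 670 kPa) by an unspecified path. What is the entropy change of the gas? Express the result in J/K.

ΔS = -21 J/K

ΔS = nC_p ln(T₂/T₁) − nR ln(P₂/P₁), with C_p = 5R/2 = 20.79 J mol⁻¹ K⁻¹ for a monoatomic ideal gas.
ΔS = 5.48 × [20.79 × ln(405/431) − 8.314 × ln(670/494)] = -21 J/K.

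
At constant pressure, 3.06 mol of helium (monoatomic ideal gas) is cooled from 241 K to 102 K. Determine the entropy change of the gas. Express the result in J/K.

At constant pressure, ΔS = nC_p ln(T₂/T₁) with C_p = 5R/2 = 20.79 J mol⁻¹ K⁻¹.
ΔS = 3.06 × 20.79 × ln(102/241) = -54.7 J/K.

ΔS = -54.7 J/K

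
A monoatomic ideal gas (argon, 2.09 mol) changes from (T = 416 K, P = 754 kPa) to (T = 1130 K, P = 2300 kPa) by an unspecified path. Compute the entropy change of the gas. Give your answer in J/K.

ΔS = 24 J/K

ΔS = nC_p ln(T₂/T₁) − nR ln(P₂/P₁), with C_p = 5R/2 = 20.79 J mol⁻¹ K⁻¹ for a monoatomic ideal gas.
ΔS = 2.09 × [20.79 × ln(1130/416) − 8.314 × ln(2300/754)] = 24 J/K.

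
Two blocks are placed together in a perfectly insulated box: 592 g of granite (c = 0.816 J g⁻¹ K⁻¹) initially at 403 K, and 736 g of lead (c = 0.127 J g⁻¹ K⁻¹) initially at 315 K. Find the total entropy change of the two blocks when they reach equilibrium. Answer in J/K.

Energy balance: T_f = (m₁c₁T₁ + m₂c₂T₂)/(m₁c₁ + m₂c₂) = 388.73 K.
ΔS₁ = m₁c₁ ln(T_f/T₁) = 483.072 × ln(388.73/403) = -17.41 J/K.
ΔS₂ = m₂c₂ ln(T_f/T₂) = 93.472 × ln(388.73/315) = 19.66 J/K.
ΔS_total = -17.41 + 19.66 = 2.25 J/K.

ΔS_total = 2.25 J/K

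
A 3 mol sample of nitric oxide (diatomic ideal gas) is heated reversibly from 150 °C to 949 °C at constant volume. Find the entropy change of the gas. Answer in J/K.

ΔS = 66.1 J/K

In kelvin: T₁ = 423.15 K, T₂ = 1222.15 K. At constant volume, ΔS = nC_V ln(T₂/T₁) with C_V = 5R/2 = 20.79 J mol⁻¹ K⁻¹.
ΔS = 3 × 20.79 × ln(1222.15/423.15) = 66.1 J/K.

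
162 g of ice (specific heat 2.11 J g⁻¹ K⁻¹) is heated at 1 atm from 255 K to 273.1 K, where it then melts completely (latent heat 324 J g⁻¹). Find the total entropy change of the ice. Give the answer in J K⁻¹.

ΔS = 216 J/K

Warming step: ΔS₁ = m c ln(T_tr/T_i) = 162 × 2.11 × ln(273.1/255) = 23.44 J/K.
Phase change: ΔS₂ = +mL/T_tr = 162 × 324 / 273.1 = 192.2 J/K.
ΔS_total = (23.44) + (192.2) = 216 J/K.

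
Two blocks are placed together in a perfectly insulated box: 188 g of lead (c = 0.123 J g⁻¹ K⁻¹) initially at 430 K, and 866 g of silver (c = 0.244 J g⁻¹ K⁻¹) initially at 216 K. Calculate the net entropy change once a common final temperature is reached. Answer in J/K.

ΔS_total = 5.94 J/K

Energy balance: T_f = (m₁c₁T₁ + m₂c₂T₂)/(m₁c₁ + m₂c₂) = 237.11 K.
ΔS₁ = m₁c₁ ln(T_f/T₁) = 23.124 × ln(237.11/430) = -13.76 J/K.
ΔS₂ = m₂c₂ ln(T_f/T₂) = 211.304 × ln(237.11/216) = 19.7 J/K.
ΔS_total = -13.76 + 19.7 = 5.94 J/K.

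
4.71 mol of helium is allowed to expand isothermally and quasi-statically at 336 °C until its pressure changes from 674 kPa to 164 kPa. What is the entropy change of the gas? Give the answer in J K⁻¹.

ΔS_gas = 55.3 J/K

For an isothermal ideal gas ΔS_gas = nR ln(P₁/P₂) = 4.71 × 8.314 × ln(674/164) = 55.3 J/K.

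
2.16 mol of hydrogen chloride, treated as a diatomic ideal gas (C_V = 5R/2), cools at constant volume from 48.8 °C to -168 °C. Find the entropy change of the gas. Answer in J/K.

In kelvin: T₁ = 321.95 K, T₂ = 105.15 K. At constant volume, ΔS = nC_V ln(T₂/T₁) with C_V = 5R/2 = 20.79 J mol⁻¹ K⁻¹.
ΔS = 2.16 × 20.79 × ln(105.15/321.95) = -50.2 J/K.

ΔS = -50.2 J/K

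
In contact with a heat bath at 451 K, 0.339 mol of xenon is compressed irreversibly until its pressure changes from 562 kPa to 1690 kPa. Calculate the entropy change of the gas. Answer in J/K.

ΔS_gas = -3.1 J/K

Entropy is a state function, so ΔS_gas depends only on the end states.
For an isothermal ideal gas ΔS_gas = nR ln(P₁/P₂) = 0.339 × 8.314 × ln(562/1690) = -3.1 J/K.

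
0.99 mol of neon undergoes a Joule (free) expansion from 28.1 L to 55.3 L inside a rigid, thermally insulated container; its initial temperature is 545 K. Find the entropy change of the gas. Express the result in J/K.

No heat is exchanged and no work is done, so the ideal-gas temperature stays constant.
Entropy is a state function; using a reversible isothermal path, ΔS_gas = nR ln(V₂/V₁) = 0.99 × 8.314 × ln(55.3/28.1) = 5.57 J/K.

ΔS_gas = 5.57 J/K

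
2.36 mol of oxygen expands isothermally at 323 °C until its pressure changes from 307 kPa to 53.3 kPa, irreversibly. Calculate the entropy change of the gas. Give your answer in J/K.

ΔS_gas = 34.4 J/K

Entropy is a state function, so ΔS_gas depends only on the end states.
For an isothermal ideal gas ΔS_gas = nR ln(P₁/P₂) = 2.36 × 8.314 × ln(307/53.3) = 34.4 J/K.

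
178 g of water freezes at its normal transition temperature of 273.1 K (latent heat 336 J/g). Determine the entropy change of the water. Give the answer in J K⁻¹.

ΔS = -219 J/K

Heat released by the substance: Q = −mL = −178 × 336 = −59808 J.
At constant T, ΔS = Q_rev/T = −59808 / 273.1 = -219 J/K.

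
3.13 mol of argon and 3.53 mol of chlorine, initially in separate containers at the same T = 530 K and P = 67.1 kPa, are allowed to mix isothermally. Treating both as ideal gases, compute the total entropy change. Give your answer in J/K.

ΔS_mix = 38.3 J/K

Mole fractions: x_A = 3.13/6.66 = 0.47, x_B = 0.53.
ΔS_mix = −R(n_A ln x_A + n_B ln x_B) = −8.314 × (3.13 ln 0.47 + 3.53 ln 0.53) = 38.3 J/K.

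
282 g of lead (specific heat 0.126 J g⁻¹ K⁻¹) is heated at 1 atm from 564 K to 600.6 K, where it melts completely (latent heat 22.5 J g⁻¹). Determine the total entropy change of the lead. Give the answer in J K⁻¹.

ΔS = 12.8 J/K

Warming step: ΔS₁ = m c ln(T_tr/T_i) = 282 × 0.126 × ln(600.6/564) = 2.234 J/K.
Phase change: ΔS₂ = +mL/T_tr = 282 × 22.5 / 600.6 = 10.56 J/K.
ΔS_total = (2.234) + (10.56) = 12.8 J/K.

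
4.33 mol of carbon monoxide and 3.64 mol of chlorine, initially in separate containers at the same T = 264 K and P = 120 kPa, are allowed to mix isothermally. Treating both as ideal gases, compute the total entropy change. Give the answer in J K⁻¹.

ΔS_mix = 45.7 J/K

Mole fractions: x_A = 4.33/7.97 = 0.543, x_B = 0.457.
ΔS_mix = −R(n_A ln x_A + n_B ln x_B) = −8.314 × (4.33 ln 0.543 + 3.64 ln 0.457) = 45.7 J/K.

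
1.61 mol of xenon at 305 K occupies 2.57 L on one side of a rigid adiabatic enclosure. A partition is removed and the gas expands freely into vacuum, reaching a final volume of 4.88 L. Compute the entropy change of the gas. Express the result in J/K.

ΔS_gas = 8.58 J/K

No heat is exchanged and no work is done, so the ideal-gas temperature stays constant.
Entropy is a state function; using a reversible isothermal path, ΔS_gas = nR ln(V₂/V₁) = 1.61 × 8.314 × ln(4.88/2.57) = 8.58 J/K.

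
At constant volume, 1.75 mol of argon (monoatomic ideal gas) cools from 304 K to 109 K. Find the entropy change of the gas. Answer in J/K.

At constant volume, ΔS = nC_V ln(T₂/T₁) with C_V = 3R/2 = 12.47 J mol⁻¹ K⁻¹.
ΔS = 1.75 × 12.47 × ln(109/304) = -22.4 J/K.

ΔS = -22.4 J/K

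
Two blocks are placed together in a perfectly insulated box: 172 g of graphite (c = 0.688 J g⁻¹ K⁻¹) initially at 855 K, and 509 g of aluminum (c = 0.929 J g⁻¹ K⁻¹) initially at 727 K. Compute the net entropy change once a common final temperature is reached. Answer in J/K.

ΔS_total = 1.29 J/K

Energy balance: T_f = (m₁c₁T₁ + m₂c₂T₂)/(m₁c₁ + m₂c₂) = 752.62 K.
ΔS₁ = m₁c₁ ln(T_f/T₁) = 118.336 × ln(752.62/855) = -15.09 J/K.
ΔS₂ = m₂c₂ ln(T_f/T₂) = 472.861 × ln(752.62/727) = 16.38 J/K.
ΔS_total = -15.09 + 16.38 = 1.29 J/K.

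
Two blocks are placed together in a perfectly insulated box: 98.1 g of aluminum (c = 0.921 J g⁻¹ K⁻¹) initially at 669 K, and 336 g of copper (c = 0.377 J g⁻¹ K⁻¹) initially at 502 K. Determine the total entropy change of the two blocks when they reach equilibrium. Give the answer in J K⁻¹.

Energy balance: T_f = (m₁c₁T₁ + m₂c₂T₂)/(m₁c₁ + m₂c₂) = 571.53 K.
ΔS₁ = m₁c₁ ln(T_f/T₁) = 90.3501 × ln(571.53/669) = -14.23 J/K.
ΔS₂ = m₂c₂ ln(T_f/T₂) = 126.672 × ln(571.53/502) = 16.43 J/K.
ΔS_total = -14.23 + 16.43 = 2.2 J/K.

ΔS_total = 2.2 J/K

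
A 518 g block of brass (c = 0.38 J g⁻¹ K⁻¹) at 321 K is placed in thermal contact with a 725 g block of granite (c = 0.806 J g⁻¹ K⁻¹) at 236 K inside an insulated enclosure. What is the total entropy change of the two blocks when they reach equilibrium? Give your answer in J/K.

ΔS_total = 7.31 J/K

Energy balance: T_f = (m₁c₁T₁ + m₂c₂T₂)/(m₁c₁ + m₂c₂) = 257.42 K.
ΔS₁ = m₁c₁ ln(T_f/T₁) = 196.84 × ln(257.42/321) = -43.45 J/K.
ΔS₂ = m₂c₂ ln(T_f/T₂) = 584.35 × ln(257.42/236) = 50.76 J/K.
ΔS_total = -43.45 + 50.76 = 7.31 J/K.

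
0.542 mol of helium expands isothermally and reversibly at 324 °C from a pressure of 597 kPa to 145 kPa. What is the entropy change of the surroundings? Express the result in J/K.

ΔS_surr = -6.38 J/K

For an isothermal ideal gas ΔS_gas = nR ln(P₁/P₂) = 0.542 × 8.314 × ln(597/145) = 6.38 J/K.
The process is reversible, so ΔS_surr = −ΔS_gas = -6.38 J/K and ΔS_universe = 0.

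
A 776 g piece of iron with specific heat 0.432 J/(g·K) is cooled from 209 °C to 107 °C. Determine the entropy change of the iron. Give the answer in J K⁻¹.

In kelvin: T₁ = 482.15 K, T₂ = 380.15 K. ΔS = ∫dQ_rev/T = m c ln(T₂/T₁) = 776 × 0.432 × ln(380.15/482.15) = -79.7 J/K.

ΔS = -79.7 J/K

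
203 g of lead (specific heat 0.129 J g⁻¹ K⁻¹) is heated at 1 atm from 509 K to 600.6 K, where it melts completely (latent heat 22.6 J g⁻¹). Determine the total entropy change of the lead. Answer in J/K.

Warming step: ΔS₁ = m c ln(T_tr/T_i) = 203 × 0.129 × ln(600.6/509) = 4.333 J/K.
Phase change: ΔS₂ = +mL/T_tr = 203 × 22.6 / 600.6 = 7.639 J/K.
ΔS_total = (4.333) + (7.639) = 12 J/K.

ΔS = 12 J/K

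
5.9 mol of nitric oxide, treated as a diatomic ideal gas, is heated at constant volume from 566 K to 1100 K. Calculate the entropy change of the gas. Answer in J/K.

ΔS = 81.5 J/K

At constant volume, ΔS = nC_V ln(T₂/T₁) with C_V = 5R/2 = 20.79 J mol⁻¹ K⁻¹.
ΔS = 5.9 × 20.79 × ln(1100/566) = 81.5 J/K.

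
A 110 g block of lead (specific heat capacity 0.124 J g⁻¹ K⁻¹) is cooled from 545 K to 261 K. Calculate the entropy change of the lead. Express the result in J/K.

ΔS = ∫dQ_rev/T = m c ln(T₂/T₁) = 110 × 0.124 × ln(261/545) = -10 J/K.

ΔS = -10 J/K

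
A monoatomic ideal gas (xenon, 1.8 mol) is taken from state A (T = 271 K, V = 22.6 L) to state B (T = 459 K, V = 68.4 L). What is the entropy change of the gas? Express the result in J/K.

Entropy is a state function: ΔS = nC_V ln(T₂/T₁) + nR ln(V₂/V₁), with C_V = 3R/2 = 12.47 J mol⁻¹ K⁻¹ for a monoatomic ideal gas.
ΔS = 1.8 × [12.47 × ln(459/271) + 8.314 × ln(68.4/22.6)] = 28.4 J/K.

ΔS = 28.4 J/K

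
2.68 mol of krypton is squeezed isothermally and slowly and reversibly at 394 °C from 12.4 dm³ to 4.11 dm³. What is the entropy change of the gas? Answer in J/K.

For an isothermal ideal gas ΔS_gas = nR ln(V₂/V₁) = 2.68 × 8.314 × ln(4.11/12.4) = -24.6 J/K.

ΔS_gas = -24.6 J/K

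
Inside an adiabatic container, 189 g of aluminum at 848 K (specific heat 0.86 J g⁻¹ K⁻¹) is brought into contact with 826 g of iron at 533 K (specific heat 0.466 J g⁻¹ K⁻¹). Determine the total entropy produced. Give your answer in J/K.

Energy balance: T_f = (m₁c₁T₁ + m₂c₂T₂)/(m₁c₁ + m₂c₂) = 626.52 K.
ΔS₁ = m₁c₁ ln(T_f/T₁) = 162.54 × ln(626.52/848) = -49.2 J/K.
ΔS₂ = m₂c₂ ln(T_f/T₂) = 384.916 × ln(626.52/533) = 62.23 J/K.
ΔS_total = -49.2 + 62.23 = 13 J/K.

ΔS_total = 13 J/K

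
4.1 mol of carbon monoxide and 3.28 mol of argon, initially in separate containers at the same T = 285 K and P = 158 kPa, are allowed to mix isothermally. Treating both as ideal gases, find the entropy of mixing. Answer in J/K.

ΔS_mix = 42.2 J/K

Mole fractions: x_A = 4.1/7.38 = 0.556, x_B = 0.444.
ΔS_mix = −R(n_A ln x_A + n_B ln x_B) = −8.314 × (4.1 ln 0.556 + 3.28 ln 0.444) = 42.2 J/K.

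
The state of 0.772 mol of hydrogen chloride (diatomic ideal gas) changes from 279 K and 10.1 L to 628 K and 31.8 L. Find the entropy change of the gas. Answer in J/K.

ΔS = 20.4 J/K

Entropy is a state function: ΔS = nC_V ln(T₂/T₁) + nR ln(V₂/V₁), with C_V = 5R/2 = 20.79 J mol⁻¹ K⁻¹ for a diatomic ideal gas.
ΔS = 0.772 × [20.79 × ln(628/279) + 8.314 × ln(31.8/10.1)] = 20.4 J/K.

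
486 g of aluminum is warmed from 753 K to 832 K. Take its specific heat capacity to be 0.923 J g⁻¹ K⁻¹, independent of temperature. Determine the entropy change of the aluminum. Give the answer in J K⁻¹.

ΔS = 44.8 J/K

ΔS = ∫dQ_rev/T = m c ln(T₂/T₁) = 486 × 0.923 × ln(832/753) = 44.8 J/K.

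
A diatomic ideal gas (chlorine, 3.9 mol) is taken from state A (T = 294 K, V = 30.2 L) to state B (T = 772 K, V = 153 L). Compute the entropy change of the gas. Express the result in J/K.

Entropy is a state function: ΔS = nC_V ln(T₂/T₁) + nR ln(V₂/V₁), with C_V = 5R/2 = 20.79 J mol⁻¹ K⁻¹ for a diatomic ideal gas.
ΔS = 3.9 × [20.79 × ln(772/294) + 8.314 × ln(153/30.2)] = 131 J/K.

ΔS = 131 J/K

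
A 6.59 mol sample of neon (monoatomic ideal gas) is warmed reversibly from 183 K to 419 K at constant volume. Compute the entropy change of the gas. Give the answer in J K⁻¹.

ΔS = 68.1 J/K

At constant volume, ΔS = nC_V ln(T₂/T₁) with C_V = 3R/2 = 12.47 J mol⁻¹ K⁻¹.
ΔS = 6.59 × 12.47 × ln(419/183) = 68.1 J/K.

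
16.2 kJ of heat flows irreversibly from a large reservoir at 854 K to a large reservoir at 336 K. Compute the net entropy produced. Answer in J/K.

ΔS_total = 29.2 J/K

ΔS_hot = −Q/T_H = −16200/854 = -18.97 J/K and ΔS_cold = +Q/T_C = 16200/336 = 48.21 J/K.
ΔS_total = -18.97 + 48.21 = 29.2 J/K, positive as the second law requires.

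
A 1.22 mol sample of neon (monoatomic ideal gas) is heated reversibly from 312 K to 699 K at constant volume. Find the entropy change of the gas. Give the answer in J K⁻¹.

ΔS = 12.3 J/K

At constant volume, ΔS = nC_V ln(T₂/T₁) with C_V = 3R/2 = 12.47 J mol⁻¹ K⁻¹.
ΔS = 1.22 × 12.47 × ln(699/312) = 12.3 J/K.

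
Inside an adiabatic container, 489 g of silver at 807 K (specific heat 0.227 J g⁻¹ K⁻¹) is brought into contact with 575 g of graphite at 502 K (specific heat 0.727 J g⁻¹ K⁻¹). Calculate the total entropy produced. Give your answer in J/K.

ΔS_total = 10.8 J/K

Energy balance: T_f = (m₁c₁T₁ + m₂c₂T₂)/(m₁c₁ + m₂c₂) = 566 K.
ΔS₁ = m₁c₁ ln(T_f/T₁) = 111.003 × ln(566/807) = -39.38 J/K.
ΔS₂ = m₂c₂ ln(T_f/T₂) = 418.025 × ln(566/502) = 50.16 J/K.
ΔS_total = -39.38 + 50.16 = 10.8 J/K.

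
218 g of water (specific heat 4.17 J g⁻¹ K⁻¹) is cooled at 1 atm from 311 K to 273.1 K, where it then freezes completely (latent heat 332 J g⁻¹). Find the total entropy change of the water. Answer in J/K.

Cooling step: ΔS₁ = m c ln(T_tr/T_i) = 218 × 4.17 × ln(273.1/311) = -118.1 J/K.
Phase change: ΔS₂ = −mL/T_tr = −218 × 332 / 273.1 = -265 J/K.
ΔS_total = (-118.1) + (-265) = -383 J/K.

ΔS = -383 J/K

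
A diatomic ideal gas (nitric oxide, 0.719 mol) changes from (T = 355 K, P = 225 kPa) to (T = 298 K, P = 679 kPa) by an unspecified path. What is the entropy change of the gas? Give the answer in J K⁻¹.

ΔS = nC_p ln(T₂/T₁) − nR ln(P₂/P₁), with C_p = 7R/2 = 29.1 J mol⁻¹ K⁻¹ for a diatomic ideal gas.
ΔS = 0.719 × [29.1 × ln(298/355) − 8.314 × ln(679/225)] = -10.3 J/K.

ΔS = -10.3 J/K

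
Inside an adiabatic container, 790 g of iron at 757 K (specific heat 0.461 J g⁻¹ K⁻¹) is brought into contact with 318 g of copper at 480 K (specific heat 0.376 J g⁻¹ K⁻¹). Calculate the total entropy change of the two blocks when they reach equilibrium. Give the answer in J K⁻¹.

Energy balance: T_f = (m₁c₁T₁ + m₂c₂T₂)/(m₁c₁ + m₂c₂) = 688.54 K.
ΔS₁ = m₁c₁ ln(T_f/T₁) = 364.19 × ln(688.54/757) = -34.524 J/K.
ΔS₂ = m₂c₂ ln(T_f/T₂) = 119.568 × ln(688.54/480) = 43.138 J/K.
ΔS_total = -34.524 + 43.138 = 8.61 J/K.

ΔS_total = 8.61 J/K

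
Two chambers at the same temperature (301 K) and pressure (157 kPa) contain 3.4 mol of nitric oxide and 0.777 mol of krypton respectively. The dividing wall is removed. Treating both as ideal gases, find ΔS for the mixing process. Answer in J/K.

Mole fractions: x_A = 3.4/4.18 = 0.814, x_B = 0.186.
ΔS_mix = −R(n_A ln x_A + n_B ln x_B) = −8.314 × (3.4 ln 0.814 + 0.777 ln 0.186) = 16.7 J/K.

ΔS_mix = 16.7 J/K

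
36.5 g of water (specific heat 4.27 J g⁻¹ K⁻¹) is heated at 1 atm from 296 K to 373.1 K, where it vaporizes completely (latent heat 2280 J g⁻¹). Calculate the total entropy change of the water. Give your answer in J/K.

Warming step: ΔS₁ = m c ln(T_tr/T_i) = 36.5 × 4.27 × ln(373.1/296) = 36.08 J/K.
Phase change: ΔS₂ = +mL/T_tr = 36.5 × 2280 / 373.1 = 223.1 J/K.
ΔS_total = (36.08) + (223.1) = 259 J/K.

ΔS = 259 J/K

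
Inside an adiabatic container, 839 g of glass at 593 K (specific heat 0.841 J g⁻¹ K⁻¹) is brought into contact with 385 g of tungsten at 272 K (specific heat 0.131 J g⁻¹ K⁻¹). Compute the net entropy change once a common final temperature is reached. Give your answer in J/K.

Energy balance: T_f = (m₁c₁T₁ + m₂c₂T₂)/(m₁c₁ + m₂c₂) = 571.59 K.
ΔS₁ = m₁c₁ ln(T_f/T₁) = 705.599 × ln(571.59/593) = -25.95 J/K.
ΔS₂ = m₂c₂ ln(T_f/T₂) = 50.435 × ln(571.59/272) = 37.45 J/K.
ΔS_total = -25.95 + 37.45 = 11.5 J/K.

ΔS_total = 11.5 J/K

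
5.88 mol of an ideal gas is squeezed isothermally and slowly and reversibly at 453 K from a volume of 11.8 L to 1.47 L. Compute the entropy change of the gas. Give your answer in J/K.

For an isothermal ideal gas ΔS_gas = nR ln(V₂/V₁) = 5.88 × 8.314 × ln(1.47/11.8) = -102 J/K.

ΔS_gas = -102 J/K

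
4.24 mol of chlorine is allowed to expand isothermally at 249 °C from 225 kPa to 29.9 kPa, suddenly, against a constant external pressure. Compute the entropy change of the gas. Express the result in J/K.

Entropy is a state function, so ΔS_gas depends only on the end states.
For an isothermal ideal gas ΔS_gas = nR ln(P₁/P₂) = 4.24 × 8.314 × ln(225/29.9) = 71.1 J/K.

ΔS_gas = 71.1 J/K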